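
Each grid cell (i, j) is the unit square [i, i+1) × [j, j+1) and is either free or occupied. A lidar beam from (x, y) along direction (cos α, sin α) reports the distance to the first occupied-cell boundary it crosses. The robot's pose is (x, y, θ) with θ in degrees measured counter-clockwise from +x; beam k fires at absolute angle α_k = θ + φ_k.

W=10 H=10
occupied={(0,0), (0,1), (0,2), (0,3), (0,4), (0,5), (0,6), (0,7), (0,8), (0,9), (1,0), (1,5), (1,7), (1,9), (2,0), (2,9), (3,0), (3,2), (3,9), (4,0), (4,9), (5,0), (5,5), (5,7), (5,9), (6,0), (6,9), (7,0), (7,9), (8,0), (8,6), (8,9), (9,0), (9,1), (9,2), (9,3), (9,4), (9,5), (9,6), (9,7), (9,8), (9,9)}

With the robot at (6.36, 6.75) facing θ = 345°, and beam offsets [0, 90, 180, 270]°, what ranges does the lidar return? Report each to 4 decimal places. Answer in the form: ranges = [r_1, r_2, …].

ranges = [1.6979, 2.3294, 0.9659, 1.3909]

beam 1: φ=0°, α=345°
  cosα=0.9659 sinα=-0.2588 | (6,6) | tMaxX 0.6626 tMaxY 2.8978 | tΔX 1.0353 tΔY 3.8637
    t=0.6626 [x] (7,6)
    t=1.6979 [x] (8,6) — stop
  → r_1 = 1.6979
beam 2: φ=90°, α=75°
  cosα=0.2588 sinα=0.9659 | (6,6) | tMaxX 2.4728 tMaxY 0.2588 | tΔX 3.8637 tΔY 1.0353
    t=0.2588 [y] (6,7)
    t=1.2941 [y] (6,8)
    t=2.3294 [y] (6,9) — stop
  → r_2 = 2.3294
beam 3: φ=180°, α=165°
  cosα=-0.9659 sinα=0.2588 | (6,6) | tMaxX 0.3727 tMaxY 0.9659 | tΔX 1.0353 tΔY 3.8637
    t=0.3727 [x] (5,6)
    t=0.9659 [y] (5,7) — stop
  → r_3 = 0.9659
beam 4: φ=270°, α=255°
  cosα=-0.2588 sinα=-0.9659 | (6,6) | tMaxX 1.3909 tMaxY 0.7765 | tΔX 3.8637 tΔY 1.0353
    t=0.7765 [y] (6,5)
    t=1.3909 [x] (5,5) — stop
  → r_4 = 1.3909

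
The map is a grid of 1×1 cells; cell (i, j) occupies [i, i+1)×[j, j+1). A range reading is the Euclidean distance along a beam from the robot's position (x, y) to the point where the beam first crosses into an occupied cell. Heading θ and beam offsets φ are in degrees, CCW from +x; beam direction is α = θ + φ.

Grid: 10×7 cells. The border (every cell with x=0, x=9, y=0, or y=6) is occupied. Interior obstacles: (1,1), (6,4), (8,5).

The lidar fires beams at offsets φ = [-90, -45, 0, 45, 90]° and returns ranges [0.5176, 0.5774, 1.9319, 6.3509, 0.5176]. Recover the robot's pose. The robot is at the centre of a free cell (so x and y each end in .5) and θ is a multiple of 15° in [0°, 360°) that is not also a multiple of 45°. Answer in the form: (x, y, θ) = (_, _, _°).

Enumerate (i+0.5, j+0.5, θ) over the 37 free cells and 16 admissible headings. For each, cast all 5 beams and compare to the given ranges.
  (2.5, 3.5, 30°): beam 1 = 2.8868 ≠ 0.5176 ✗
  (6.5, 2.5, 330°): beam 1 = 1.7321 ≠ 0.5176 ✗
  (1.5, 3.5, 345°): beam 1 = 1.5529 ≠ 0.5176 ✗
  (5.5, 2.5, 165°): beam 1 = 1.9319 ≠ 0.5176 ✗
  …
  (6.5, 5.5, 165°): r_1=0.5176, r_2=0.5774, r_3=1.9319, r_4=6.3509, r_5=0.5176 — all match ✓
No second candidate reproduces the full scan.

(x, y, θ) = (6.5, 5.5, 165°)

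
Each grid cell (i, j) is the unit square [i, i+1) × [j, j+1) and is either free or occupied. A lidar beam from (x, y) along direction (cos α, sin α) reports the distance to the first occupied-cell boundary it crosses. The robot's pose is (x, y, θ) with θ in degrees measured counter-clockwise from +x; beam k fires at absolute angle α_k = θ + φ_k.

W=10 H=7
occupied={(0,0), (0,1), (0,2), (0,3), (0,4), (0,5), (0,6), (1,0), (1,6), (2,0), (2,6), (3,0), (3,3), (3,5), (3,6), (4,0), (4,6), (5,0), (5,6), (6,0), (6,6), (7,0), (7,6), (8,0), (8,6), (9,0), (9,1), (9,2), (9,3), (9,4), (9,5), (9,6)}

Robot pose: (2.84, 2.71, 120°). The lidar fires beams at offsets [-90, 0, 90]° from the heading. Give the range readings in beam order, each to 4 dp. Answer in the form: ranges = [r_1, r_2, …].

ranges = [0.5800, 3.6800, 2.1246]

beam 1: φ=-90°, α=30°
  d=(0.8660,0.5000)  start (2,2)  tX=0.1848 tY=0.5800  stride 1/|dx|=1.1547 1/|dy|=2.0000
    cross x-line → (3,2), t=0.1848
    cross y-line → (3,3), t=0.5800 (wall)
  → r_1 = 0.5800
beam 2: φ=0°, α=120°
  d=(-0.5000,0.8660)  start (2,2)  tX=1.6800 tY=0.3349  stride 1/|dx|=2.0000 1/|dy|=1.1547
    cross y-line → (2,3), t=0.3349
    cross y-line → (2,4), t=1.4896
    cross x-line → (1,4), t=1.6800
    cross y-line → (1,5), t=2.6443
    cross x-line → (0,5), t=3.6800 (wall)
  → r_2 = 3.6800
beam 3: φ=90°, α=210°
  d=(-0.8660,-0.5000)  start (2,2)  tX=0.9699 tY=1.4200  stride 1/|dx|=1.1547 1/|dy|=2.0000
    cross x-line → (1,2), t=0.9699
    cross y-line → (1,1), t=1.4200
    cross x-line → (0,1), t=2.1246 (wall)
  → r_3 = 2.1246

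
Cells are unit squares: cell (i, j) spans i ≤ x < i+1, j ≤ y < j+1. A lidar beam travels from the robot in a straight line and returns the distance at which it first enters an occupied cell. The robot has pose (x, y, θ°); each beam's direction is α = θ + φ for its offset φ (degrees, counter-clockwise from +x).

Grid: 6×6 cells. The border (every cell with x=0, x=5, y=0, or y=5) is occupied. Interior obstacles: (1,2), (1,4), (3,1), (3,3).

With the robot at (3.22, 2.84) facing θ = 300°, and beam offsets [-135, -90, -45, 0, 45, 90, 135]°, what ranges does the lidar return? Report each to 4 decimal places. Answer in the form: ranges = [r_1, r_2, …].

ranges = [2.2983, 1.4087, 1.9049, 0.9699, 1.8428, 0.3200, 0.1656]

beam 1: φ=-135°, α=165°
  dir = (cos 165°, sin 165°) = (-0.9659, 0.2588); from cell (3,2)
  next x-line at t=0.2278, next y-line at t=0.6182; Δt_x=1.0353, Δt_y=3.8637
    x: enter (2,2) at t=0.2278
    y: enter (2,3) at t=0.6182
    x: enter (1,3) at t=1.2630
    x: enter (0,3) at t=2.2983 ← occupied
  → r_1 = 2.2983
beam 2: φ=-90°, α=210°
  dir = (cos 210°, sin 210°) = (-0.8660, -0.5000); from cell (3,2)
  next x-line at t=0.2540, next y-line at t=1.6800; Δt_x=1.1547, Δt_y=2.0000
    x: enter (2,2) at t=0.2540
    x: enter (1,2) at t=1.4087 ← occupied
  → r_2 = 1.4087
beam 3: φ=-45°, α=255°
  dir = (cos 255°, sin 255°) = (-0.2588, -0.9659); from cell (3,2)
  next x-line at t=0.8500, next y-line at t=0.8696; Δt_x=3.8637, Δt_y=1.0353
    x: enter (2,2) at t=0.8500
    y: enter (2,1) at t=0.8696
    y: enter (2,0) at t=1.9049 ← occupied
  → r_3 = 1.9049
beam 4: φ=0°, α=300°
  dir = (cos 300°, sin 300°) = (0.5000, -0.8660); from cell (3,2)
  next x-line at t=1.5600, next y-line at t=0.9699; Δt_x=2.0000, Δt_y=1.1547
    y: enter (3,1) at t=0.9699 ← occupied
  → r_4 = 0.9699
beam 5: φ=45°, α=345°
  dir = (cos 345°, sin 345°) = (0.9659, -0.2588); from cell (3,2)
  next x-line at t=0.8075, next y-line at t=3.2455; Δt_x=1.0353, Δt_y=3.8637
    x: enter (4,2) at t=0.8075
    x: enter (5,2) at t=1.8428 ← occupied
  → r_5 = 1.8428
beam 6: φ=90°, α=30°
  dir = (cos 30°, sin 30°) = (0.8660, 0.5000); from cell (3,2)
  next x-line at t=0.9007, next y-line at t=0.3200; Δt_x=1.1547, Δt_y=2.0000
    y: enter (3,3) at t=0.3200 ← occupied
  → r_6 = 0.3200
beam 7: φ=135°, α=75°
  dir = (cos 75°, sin 75°) = (0.2588, 0.9659); from cell (3,2)
  next x-line at t=3.0137, next y-line at t=0.1656; Δt_x=3.8637, Δt_y=1.0353
    y: enter (3,3) at t=0.1656 ← occupied
  → r_7 = 0.1656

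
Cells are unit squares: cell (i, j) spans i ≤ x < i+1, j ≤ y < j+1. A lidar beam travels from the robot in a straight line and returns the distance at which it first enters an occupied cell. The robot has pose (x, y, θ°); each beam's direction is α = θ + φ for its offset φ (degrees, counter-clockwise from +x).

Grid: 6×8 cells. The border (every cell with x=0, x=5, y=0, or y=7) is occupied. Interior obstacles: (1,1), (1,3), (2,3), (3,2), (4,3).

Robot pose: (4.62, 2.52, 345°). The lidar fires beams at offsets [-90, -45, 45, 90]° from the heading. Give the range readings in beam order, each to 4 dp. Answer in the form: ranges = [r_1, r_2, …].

beam 1: φ=-90°, α=255°
  d=(-0.2588,-0.9659)  start (4,2)  tX=2.3955 tY=0.5383  stride 1/|dx|=3.8637 1/|dy|=1.0353
    cross y-line → (4,1), t=0.5383
    cross y-line → (4,0), t=1.5736 (wall)
  → r_1 = 1.5736
beam 2: φ=-45°, α=300°
  d=(0.5000,-0.8660)  start (4,2)  tX=0.7600 tY=0.6004  stride 1/|dx|=2.0000 1/|dy|=1.1547
    cross y-line → (4,1), t=0.6004
    cross x-line → (5,1), t=0.7600 (wall)
  → r_2 = 0.7600
beam 3: φ=45°, α=30°
  d=(0.8660,0.5000)  start (4,2)  tX=0.4388 tY=0.9600  stride 1/|dx|=1.1547 1/|dy|=2.0000
    cross x-line → (5,2), t=0.4388 (wall)
  → r_3 = 0.4388
beam 4: φ=90°, α=75°
  d=(0.2588,0.9659)  start (4,2)  tX=1.4682 tY=0.4969  stride 1/|dx|=3.8637 1/|dy|=1.0353
    cross y-line → (4,3), t=0.4969 (wall)
  → r_4 = 0.4969

ranges = [1.5736, 0.7600, 0.4388, 0.4969]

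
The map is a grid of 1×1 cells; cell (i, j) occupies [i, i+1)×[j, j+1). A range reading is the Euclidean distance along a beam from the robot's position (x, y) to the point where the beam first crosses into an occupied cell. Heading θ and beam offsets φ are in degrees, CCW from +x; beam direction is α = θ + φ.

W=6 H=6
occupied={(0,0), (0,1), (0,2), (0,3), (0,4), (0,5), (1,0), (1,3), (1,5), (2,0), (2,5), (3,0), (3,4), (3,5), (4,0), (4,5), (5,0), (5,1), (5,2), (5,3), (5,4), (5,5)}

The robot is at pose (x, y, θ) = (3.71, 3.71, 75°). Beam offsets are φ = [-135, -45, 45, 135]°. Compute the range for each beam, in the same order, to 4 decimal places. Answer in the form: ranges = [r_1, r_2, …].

beam 1: φ=-135°, α=300°
  dir = (cos 300°, sin 300°) = (0.5000, -0.8660); from cell (3,3)
  next x-line at t=0.5800, next y-line at t=0.8198; Δt_x=2.0000, Δt_y=1.1547
    x: enter (4,3) at t=0.5800
    y: enter (4,2) at t=0.8198
    y: enter (4,1) at t=1.9745
    x: enter (5,1) at t=2.5800 ← occupied
  → r_1 = 2.5800
beam 2: φ=-45°, α=30°
  dir = (cos 30°, sin 30°) = (0.8660, 0.5000); from cell (3,3)
  next x-line at t=0.3349, next y-line at t=0.5800; Δt_x=1.1547, Δt_y=2.0000
    x: enter (4,3) at t=0.3349
    y: enter (4,4) at t=0.5800
    x: enter (5,4) at t=1.4896 ← occupied
  → r_2 = 1.4896
beam 3: φ=45°, α=120°
  dir = (cos 120°, sin 120°) = (-0.5000, 0.8660); from cell (3,3)
  next x-line at t=1.4200, next y-line at t=0.3349; Δt_x=2.0000, Δt_y=1.1547
    y: enter (3,4) at t=0.3349 ← occupied
  → r_3 = 0.3349
beam 4: φ=135°, α=210°
  dir = (cos 210°, sin 210°) = (-0.8660, -0.5000); from cell (3,3)
  next x-line at t=0.8198, next y-line at t=1.4200; Δt_x=1.1547, Δt_y=2.0000
    x: enter (2,3) at t=0.8198
    y: enter (2,2) at t=1.4200
    x: enter (1,2) at t=1.9745
    x: enter (0,2) at t=3.1292 ← occupied
  → r_4 = 3.1292

ranges = [2.5800, 1.4896, 0.3349, 3.1292]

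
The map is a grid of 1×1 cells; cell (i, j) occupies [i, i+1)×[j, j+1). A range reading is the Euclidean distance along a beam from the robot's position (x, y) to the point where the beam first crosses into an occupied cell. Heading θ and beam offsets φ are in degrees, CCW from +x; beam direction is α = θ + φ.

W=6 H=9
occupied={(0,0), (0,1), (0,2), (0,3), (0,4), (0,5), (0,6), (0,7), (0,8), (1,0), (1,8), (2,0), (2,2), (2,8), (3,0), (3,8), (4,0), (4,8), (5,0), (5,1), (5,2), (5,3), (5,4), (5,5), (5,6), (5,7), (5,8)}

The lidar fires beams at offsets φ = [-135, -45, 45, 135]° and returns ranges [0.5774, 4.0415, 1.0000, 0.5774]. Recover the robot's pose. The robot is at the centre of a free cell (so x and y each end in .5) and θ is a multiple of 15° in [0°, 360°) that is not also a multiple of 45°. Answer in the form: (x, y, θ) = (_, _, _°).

Candidates: 27 free-cell centres × 16 headings = 432 poses. Raycast each; keep the one whose scan matches to 4 dp.
  (4.5, 5.5, 165°): beam 2 = 2.8868 ≠ 4.0415 ✗
  (1.5, 6.5, 150°): beam 1 = 3.6235 ≠ 0.5774 ✗
  (3.5, 4.5, 150°): beam 1 = 1.5529 ≠ 0.5774 ✗
  …
  (4.5, 7.5, 255°): r_1=0.5774, r_2=4.0415, r_3=1.0000, r_4=0.5774 — all match ✓
Only this pose fits every beam.

(x, y, θ) = (4.5, 7.5, 255°)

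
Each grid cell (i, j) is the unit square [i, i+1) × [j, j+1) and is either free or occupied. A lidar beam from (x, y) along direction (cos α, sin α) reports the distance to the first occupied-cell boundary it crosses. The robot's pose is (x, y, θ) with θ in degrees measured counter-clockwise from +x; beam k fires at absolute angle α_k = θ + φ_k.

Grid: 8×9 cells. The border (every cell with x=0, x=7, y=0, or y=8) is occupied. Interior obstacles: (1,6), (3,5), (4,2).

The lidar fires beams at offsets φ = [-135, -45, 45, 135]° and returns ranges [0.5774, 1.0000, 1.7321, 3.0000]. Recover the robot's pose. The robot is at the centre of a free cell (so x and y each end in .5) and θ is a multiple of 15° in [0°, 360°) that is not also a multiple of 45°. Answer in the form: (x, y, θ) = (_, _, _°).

(x, y, θ) = (2.5, 5.5, 165°)

The pose lattice has 39·16 = 624 candidates. Test each by forward raycasting.
  (5.5, 1.5, 105°): beam 1 = 1.0000 ≠ 0.5774 ✗
  (6.5, 5.5, 60°): beam 1 = 1.9319 ≠ 0.5774 ✗
  (5.5, 1.5, 300°): beam 1 = 4.6587 ≠ 0.5774 ✗
  (3.5, 2.5, 285°): beam 1 = 2.8868 ≠ 0.5774 ✗
  …
  (2.5, 5.5, 165°): r_1=0.5774, r_2=1.0000, r_3=1.7321, r_4=3.0000 — all match ✓
Unique over the lattice → pose = (2.5, 5.5, 165°).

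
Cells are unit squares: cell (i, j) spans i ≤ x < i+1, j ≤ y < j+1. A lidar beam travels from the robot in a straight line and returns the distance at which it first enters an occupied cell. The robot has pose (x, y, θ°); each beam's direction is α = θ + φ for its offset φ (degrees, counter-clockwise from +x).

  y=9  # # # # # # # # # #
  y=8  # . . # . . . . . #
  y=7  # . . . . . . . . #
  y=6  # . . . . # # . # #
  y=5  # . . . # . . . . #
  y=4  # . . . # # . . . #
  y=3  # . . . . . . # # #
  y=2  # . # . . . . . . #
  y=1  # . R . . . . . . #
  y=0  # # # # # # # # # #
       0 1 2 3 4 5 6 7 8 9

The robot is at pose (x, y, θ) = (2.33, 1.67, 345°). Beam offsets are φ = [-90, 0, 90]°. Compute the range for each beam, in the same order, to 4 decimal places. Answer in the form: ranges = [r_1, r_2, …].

ranges = [0.6936, 2.5887, 0.3416]

beam 1: φ=-90°, α=255°
  cosα=-0.2588 sinα=-0.9659 | (2,1) | tMaxX 1.2750 tMaxY 0.6936 | tΔX 3.8637 tΔY 1.0353
    t=0.6936 [y] (2,0) — stop
  → r_1 = 0.6936
beam 2: φ=0°, α=345°
  cosα=0.9659 sinα=-0.2588 | (2,1) | tMaxX 0.6936 tMaxY 2.5887 | tΔX 1.0353 tΔY 3.8637
    t=0.6936 [x] (3,1)
    t=1.7289 [x] (4,1)
    t=2.5887 [y] (4,0) — stop
  → r_2 = 2.5887
beam 3: φ=90°, α=75°
  cosα=0.2588 sinα=0.9659 | (2,1) | tMaxX 2.5887 tMaxY 0.3416 | tΔX 3.8637 tΔY 1.0353
    t=0.3416 [y] (2,2) — stop
  → r_3 = 0.3416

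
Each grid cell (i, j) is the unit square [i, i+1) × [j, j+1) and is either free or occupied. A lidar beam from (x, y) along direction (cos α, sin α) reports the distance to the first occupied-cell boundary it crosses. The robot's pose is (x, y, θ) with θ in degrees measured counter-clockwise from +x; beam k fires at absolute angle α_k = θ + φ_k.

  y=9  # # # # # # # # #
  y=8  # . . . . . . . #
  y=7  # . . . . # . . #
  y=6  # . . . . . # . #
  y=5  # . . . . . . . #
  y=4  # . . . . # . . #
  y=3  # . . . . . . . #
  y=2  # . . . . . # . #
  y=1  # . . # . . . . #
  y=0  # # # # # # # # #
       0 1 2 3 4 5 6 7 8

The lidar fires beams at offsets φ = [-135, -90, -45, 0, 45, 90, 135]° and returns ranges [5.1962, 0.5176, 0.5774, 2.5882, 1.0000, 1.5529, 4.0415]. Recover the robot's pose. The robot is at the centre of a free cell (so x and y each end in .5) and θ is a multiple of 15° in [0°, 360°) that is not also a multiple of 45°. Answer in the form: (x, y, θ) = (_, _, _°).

Enumerate (i+0.5, j+0.5, θ) over the 51 free cells and 16 admissible headings. For each, cast all 7 beams and compare to the given ranges.
  (7.5, 3.5, 255°): beam 1 = 2.8868 ≠ 5.1962 ✗
  (2.5, 4.5, 285°): beam 1 = 1.7321 ≠ 5.1962 ✗
  (4.5, 4.5, 165°): beam 1 = 0.5774 ≠ 5.1962 ✗
  (5.5, 6.5, 75°): beam 1 = 5.0000 ≠ 5.1962 ✗
  (4.5, 6.5, 15°): beam 1 = 6.3509 ≠ 5.1962 ✗
  …
  (5.5, 5.5, 345°): r_1=5.1962, r_2=0.5176, r_3=0.5774, r_4=2.5882, r_5=1.0000, r_6=1.5529, r_7=4.0415 — all match ✓
Unique over the lattice → pose = (5.5, 5.5, 345°).

(x, y, θ) = (5.5, 5.5, 345°)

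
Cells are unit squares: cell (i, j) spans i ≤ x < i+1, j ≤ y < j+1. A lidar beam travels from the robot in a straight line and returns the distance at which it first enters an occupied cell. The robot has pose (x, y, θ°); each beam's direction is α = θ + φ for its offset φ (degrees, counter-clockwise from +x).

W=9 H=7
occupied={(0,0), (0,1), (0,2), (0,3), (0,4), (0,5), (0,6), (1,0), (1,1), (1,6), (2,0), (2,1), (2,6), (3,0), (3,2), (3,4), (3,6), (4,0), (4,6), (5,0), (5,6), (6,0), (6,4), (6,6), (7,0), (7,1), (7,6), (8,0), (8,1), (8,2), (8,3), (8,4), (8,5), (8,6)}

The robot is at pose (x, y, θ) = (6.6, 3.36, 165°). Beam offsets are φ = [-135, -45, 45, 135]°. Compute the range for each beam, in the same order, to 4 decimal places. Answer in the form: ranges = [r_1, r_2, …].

ranges = [1.6166, 0.7390, 4.1569, 1.5704]

beam 1: φ=-135°, α=30°
  dir = (cos 30°, sin 30°) = (0.8660, 0.5000); from cell (6,3)
  next x-line at t=0.4619, next y-line at t=1.2800; Δt_x=1.1547, Δt_y=2.0000
    x: enter (7,3) at t=0.4619
    y: enter (7,4) at t=1.2800
    x: enter (8,4) at t=1.6166 ← occupied
  → r_1 = 1.6166
beam 2: φ=-45°, α=120°
  dir = (cos 120°, sin 120°) = (-0.5000, 0.8660); from cell (6,3)
  next x-line at t=1.2000, next y-line at t=0.7390; Δt_x=2.0000, Δt_y=1.1547
    y: enter (6,4) at t=0.7390 ← occupied
  → r_2 = 0.7390
beam 3: φ=45°, α=210°
  dir = (cos 210°, sin 210°) = (-0.8660, -0.5000); from cell (6,3)
  next x-line at t=0.6928, next y-line at t=0.7200; Δt_x=1.1547, Δt_y=2.0000
    x: enter (5,3) at t=0.6928
    y: enter (5,2) at t=0.7200
    x: enter (4,2) at t=1.8475
    y: enter (4,1) at t=2.7200
    x: enter (3,1) at t=3.0022
    x: enter (2,1) at t=4.1569 ← occupied
  → r_3 = 4.1569
beam 4: φ=135°, α=300°
  dir = (cos 300°, sin 300°) = (0.5000, -0.8660); from cell (6,3)
  next x-line at t=0.8000, next y-line at t=0.4157; Δt_x=2.0000, Δt_y=1.1547
    y: enter (6,2) at t=0.4157
    x: enter (7,2) at t=0.8000
    y: enter (7,1) at t=1.5704 ← occupied
  → r_4 = 1.5704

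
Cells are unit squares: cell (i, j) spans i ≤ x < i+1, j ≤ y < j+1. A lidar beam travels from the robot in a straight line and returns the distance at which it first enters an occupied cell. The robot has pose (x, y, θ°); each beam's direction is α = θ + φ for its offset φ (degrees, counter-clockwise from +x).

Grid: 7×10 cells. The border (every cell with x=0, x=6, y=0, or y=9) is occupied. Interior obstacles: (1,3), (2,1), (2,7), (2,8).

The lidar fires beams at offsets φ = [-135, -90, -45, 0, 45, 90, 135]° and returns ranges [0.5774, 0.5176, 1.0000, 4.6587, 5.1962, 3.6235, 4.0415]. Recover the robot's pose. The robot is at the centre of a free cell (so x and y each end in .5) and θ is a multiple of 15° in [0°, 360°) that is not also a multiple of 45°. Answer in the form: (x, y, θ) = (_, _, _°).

Enumerate (i+0.5, j+0.5, θ) over the 36 free cells and 16 admissible headings. For each, cast all 7 beams and compare to the given ranges.
  (3.5, 8.5, 210°): beam 1 = 0.5176 ≠ 0.5774 ✗
  (1.5, 1.5, 195°): beam 1 = 8.6603 ≠ 0.5774 ✗
  (4.5, 8.5, 255°): beam 2 = 1.5529 ≠ 0.5176 ✗
  (5.5, 4.5, 210°): beam 1 = 1.9319 ≠ 0.5774 ✗
  …
  (5.5, 4.5, 105°): r_1=0.5774, r_2=0.5176, r_3=1.0000, r_4=4.6587, r_5=5.1962, r_6=3.6235, r_7=4.0415 — all match ✓
Unique over the lattice → pose = (5.5, 4.5, 105°).

(x, y, θ) = (5.5, 4.5, 105°)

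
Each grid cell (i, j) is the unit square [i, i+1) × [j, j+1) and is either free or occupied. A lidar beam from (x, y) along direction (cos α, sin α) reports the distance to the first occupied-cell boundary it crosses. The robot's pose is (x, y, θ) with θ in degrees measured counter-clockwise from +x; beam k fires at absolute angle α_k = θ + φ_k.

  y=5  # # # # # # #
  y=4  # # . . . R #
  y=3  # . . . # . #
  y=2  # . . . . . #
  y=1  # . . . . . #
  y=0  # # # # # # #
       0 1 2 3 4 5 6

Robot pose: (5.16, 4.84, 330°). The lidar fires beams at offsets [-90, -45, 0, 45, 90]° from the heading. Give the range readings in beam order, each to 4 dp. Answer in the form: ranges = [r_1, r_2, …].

ranges = [0.9699, 3.2455, 0.9699, 0.6182, 0.1848]

beam 1: φ=-90°, α=240°
  cosα=-0.5000 sinα=-0.8660 | (5,4) | tMaxX 0.3200 tMaxY 0.9699 | tΔX 2.0000 tΔY 1.1547
    t=0.3200 [x] (4,4)
    t=0.9699 [y] (4,3) — stop
  → r_1 = 0.9699
beam 2: φ=-45°, α=285°
  cosα=0.2588 sinα=-0.9659 | (5,4) | tMaxX 3.2455 tMaxY 0.8696 | tΔX 3.8637 tΔY 1.0353
    t=0.8696 [y] (5,3)
    t=1.9049 [y] (5,2)
    t=2.9402 [y] (5,1)
    t=3.2455 [x] (6,1) — stop
  → r_2 = 3.2455
beam 3: φ=0°, α=330°
  cosα=0.8660 sinα=-0.5000 | (5,4) | tMaxX 0.9699 tMaxY 1.6800 | tΔX 1.1547 tΔY 2.0000
    t=0.9699 [x] (6,4) — stop
  → r_3 = 0.9699
beam 4: φ=45°, α=15°
  cosα=0.9659 sinα=0.2588 | (5,4) | tMaxX 0.8696 tMaxY 0.6182 | tΔX 1.0353 tΔY 3.8637
    t=0.6182 [y] (5,5) — stop
  → r_4 = 0.6182
beam 5: φ=90°, α=60°
  cosα=0.5000 sinα=0.8660 | (5,4) | tMaxX 1.6800 tMaxY 0.1848 | tΔX 2.0000 tΔY 1.1547
    t=0.1848 [y] (5,5) — stop
  → r_5 = 0.1848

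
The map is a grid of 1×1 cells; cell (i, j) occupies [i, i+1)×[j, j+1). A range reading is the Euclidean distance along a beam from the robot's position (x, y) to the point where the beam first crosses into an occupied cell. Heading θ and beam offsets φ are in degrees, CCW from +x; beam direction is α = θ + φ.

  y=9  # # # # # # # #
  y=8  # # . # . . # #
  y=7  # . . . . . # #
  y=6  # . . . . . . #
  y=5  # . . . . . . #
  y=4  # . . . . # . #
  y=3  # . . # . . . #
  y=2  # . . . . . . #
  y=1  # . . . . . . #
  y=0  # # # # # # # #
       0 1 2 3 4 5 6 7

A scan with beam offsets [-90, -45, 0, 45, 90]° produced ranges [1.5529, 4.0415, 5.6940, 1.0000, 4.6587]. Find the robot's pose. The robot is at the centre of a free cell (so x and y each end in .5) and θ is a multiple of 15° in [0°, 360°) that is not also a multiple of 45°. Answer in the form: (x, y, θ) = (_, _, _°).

Enumerate (i+0.5, j+0.5, θ) over the 42 free cells and 16 admissible headings. For each, cast all 5 beams and compare to the given ranges.
  (1.5, 2.5, 330°): beam 1 = 1.0000 ≠ 1.5529 ✗
  (5.5, 1.5, 30°): beam 1 = 0.5774 ≠ 1.5529 ✗
  (1.5, 7.5, 120°): beam 1 = 1.7321 ≠ 1.5529 ✗
  …
  (6.5, 5.5, 165°): r_1=1.5529, r_2=4.0415, r_3=5.6940, r_4=1.0000, r_5=4.6587 — all match ✓
Only this pose fits every beam.

(x, y, θ) = (6.5, 5.5, 165°)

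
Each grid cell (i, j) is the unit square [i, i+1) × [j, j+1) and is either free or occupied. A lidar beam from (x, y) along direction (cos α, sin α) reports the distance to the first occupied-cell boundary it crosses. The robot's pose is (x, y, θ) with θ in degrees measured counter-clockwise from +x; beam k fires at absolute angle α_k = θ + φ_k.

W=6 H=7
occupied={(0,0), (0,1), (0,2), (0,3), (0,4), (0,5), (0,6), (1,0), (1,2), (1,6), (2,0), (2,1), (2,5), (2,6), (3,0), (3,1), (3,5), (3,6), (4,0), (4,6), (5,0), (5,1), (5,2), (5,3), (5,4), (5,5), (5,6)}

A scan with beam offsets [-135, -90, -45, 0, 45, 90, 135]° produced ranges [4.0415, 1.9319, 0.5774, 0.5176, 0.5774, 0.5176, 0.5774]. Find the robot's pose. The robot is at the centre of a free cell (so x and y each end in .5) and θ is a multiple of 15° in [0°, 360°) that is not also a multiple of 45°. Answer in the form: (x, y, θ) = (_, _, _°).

(x, y, θ) = (4.5, 5.5, 15°)

The pose lattice has 15·16 = 240 candidates. Test each by forward raycasting.
  (4.5, 5.5, 165°): beam 1 = 0.5774 ≠ 4.0415 ✗
  (1.5, 3.5, 330°): beam 1 = 0.5176 ≠ 4.0415 ✗
  (1.5, 4.5, 150°): beam 1 = 1.9319 ≠ 4.0415 ✗
  (1.5, 3.5, 15°): beam 1 = 0.5774 ≠ 4.0415 ✗
  …
  (4.5, 5.5, 15°): r_1=4.0415, r_2=1.9319, r_3=0.5774, r_4=0.5176, r_5=0.5774, r_6=0.5176, r_7=0.5774 — all match ✓
No second candidate reproduces the full scan.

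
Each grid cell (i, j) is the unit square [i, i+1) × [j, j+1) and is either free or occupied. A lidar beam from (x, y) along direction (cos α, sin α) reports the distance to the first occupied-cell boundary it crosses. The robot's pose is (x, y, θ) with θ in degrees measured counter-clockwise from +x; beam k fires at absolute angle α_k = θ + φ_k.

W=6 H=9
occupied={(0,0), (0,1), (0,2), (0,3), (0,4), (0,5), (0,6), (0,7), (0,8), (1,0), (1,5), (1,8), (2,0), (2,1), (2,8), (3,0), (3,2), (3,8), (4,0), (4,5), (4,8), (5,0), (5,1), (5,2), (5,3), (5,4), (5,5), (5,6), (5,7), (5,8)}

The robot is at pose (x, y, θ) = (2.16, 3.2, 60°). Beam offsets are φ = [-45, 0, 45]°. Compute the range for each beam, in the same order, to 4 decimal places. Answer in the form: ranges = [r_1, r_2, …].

ranges = [2.9402, 5.5426, 1.8635]

beam 1: φ=-45°, α=15°
  direction (0.9659, 0.2588); cell (2,3); t to first gridline: x 0.8696, y 3.0910 (then +1.0353 / +3.8637)
    (3,3) via x @ 0.8696
    (4,3) via x @ 1.9049
    (5,3) via x @ 2.9402  # hit
  → r_1 = 2.9402
beam 2: φ=0°, α=60°
  direction (0.5000, 0.8660); cell (2,3); t to first gridline: x 1.6800, y 0.9238 (then +2.0000 / +1.1547)
    (2,4) via y @ 0.9238
    (3,4) via x @ 1.6800
    (3,5) via y @ 2.0785
    (3,6) via y @ 3.2332
    (4,6) via x @ 3.6800
    (4,7) via y @ 4.3879
    (4,8) via y @ 5.5426  # hit
  → r_2 = 5.5426
beam 3: φ=45°, α=105°
  direction (-0.2588, 0.9659); cell (2,3); t to first gridline: x 0.6182, y 0.8282 (then +3.8637 / +1.0353)
    (1,3) via x @ 0.6182
    (1,4) via y @ 0.8282
    (1,5) via y @ 1.8635  # hit
  → r_3 = 1.8635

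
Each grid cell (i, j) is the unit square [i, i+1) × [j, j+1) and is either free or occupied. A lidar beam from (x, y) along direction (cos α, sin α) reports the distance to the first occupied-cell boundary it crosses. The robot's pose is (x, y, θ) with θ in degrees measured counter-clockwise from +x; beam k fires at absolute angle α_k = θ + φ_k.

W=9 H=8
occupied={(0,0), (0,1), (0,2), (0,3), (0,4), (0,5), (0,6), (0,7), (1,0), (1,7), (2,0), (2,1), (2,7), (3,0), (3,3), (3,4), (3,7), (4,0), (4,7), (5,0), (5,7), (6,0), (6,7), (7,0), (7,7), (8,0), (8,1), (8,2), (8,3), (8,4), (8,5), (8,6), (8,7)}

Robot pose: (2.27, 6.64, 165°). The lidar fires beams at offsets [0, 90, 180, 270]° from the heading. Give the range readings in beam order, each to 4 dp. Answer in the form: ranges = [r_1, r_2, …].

beam 1: φ=0°, α=165°
  d=(-0.9659,0.2588)  start (2,6)  tX=0.2795 tY=1.3909  stride 1/|dx|=1.0353 1/|dy|=3.8637
    cross x-line → (1,6), t=0.2795
    cross x-line → (0,6), t=1.3148 (wall)
  → r_1 = 1.3148
beam 2: φ=90°, α=255°
  d=(-0.2588,-0.9659)  start (2,6)  tX=1.0432 tY=0.6626  stride 1/|dx|=3.8637 1/|dy|=1.0353
    cross y-line → (2,5), t=0.6626
    cross x-line → (1,5), t=1.0432
    cross y-line → (1,4), t=1.6979
    cross y-line → (1,3), t=2.7331
    cross y-line → (1,2), t=3.7684
    cross y-line → (1,1), t=4.8037
    cross x-line → (0,1), t=4.9069 (wall)
  → r_2 = 4.9069
beam 3: φ=180°, α=345°
  d=(0.9659,-0.2588)  start (2,6)  tX=0.7558 tY=2.4728  stride 1/|dx|=1.0353 1/|dy|=3.8637
    cross x-line → (3,6), t=0.7558
    cross x-line → (4,6), t=1.7910
    cross y-line → (4,5), t=2.4728
    cross x-line → (5,5), t=2.8263
    cross x-line → (6,5), t=3.8616
    cross x-line → (7,5), t=4.8969
    cross x-line → (8,5), t=5.9321 (wall)
  → r_3 = 5.9321
beam 4: φ=270°, α=75°
  d=(0.2588,0.9659)  start (2,6)  tX=2.8205 tY=0.3727  stride 1/|dx|=3.8637 1/|dy|=1.0353
    cross y-line → (2,7), t=0.3727 (wall)
  → r_4 = 0.3727

ranges = [1.3148, 4.9069, 5.9321, 0.3727]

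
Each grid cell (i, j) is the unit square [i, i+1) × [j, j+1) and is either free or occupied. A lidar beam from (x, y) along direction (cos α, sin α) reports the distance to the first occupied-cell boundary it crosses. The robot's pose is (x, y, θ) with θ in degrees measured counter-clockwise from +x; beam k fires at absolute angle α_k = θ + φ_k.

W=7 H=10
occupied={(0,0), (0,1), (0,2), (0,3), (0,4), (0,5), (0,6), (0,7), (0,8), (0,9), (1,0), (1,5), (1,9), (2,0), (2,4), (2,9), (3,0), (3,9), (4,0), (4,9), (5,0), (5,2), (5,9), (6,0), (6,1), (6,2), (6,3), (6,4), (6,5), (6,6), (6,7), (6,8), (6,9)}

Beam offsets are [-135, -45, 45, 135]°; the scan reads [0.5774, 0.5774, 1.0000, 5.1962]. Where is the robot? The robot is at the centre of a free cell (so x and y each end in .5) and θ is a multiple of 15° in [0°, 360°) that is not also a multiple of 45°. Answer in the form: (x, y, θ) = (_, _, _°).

Candidates: 37 free-cell centres × 16 headings = 592 poses. Raycast each; keep the one whose scan matches to 4 dp.
  (3.5, 5.5, 105°): beam 1 = 2.8868 ≠ 0.5774 ✗
  (1.5, 8.5, 255°): beam 3 = 7.0000 ≠ 1.0000 ✗
  (3.5, 7.5, 105°): beam 1 = 2.8868 ≠ 0.5774 ✗
  (1.5, 6.5, 15°): beam 2 = 5.1962 ≠ 0.5774 ✗
  …
  (1.5, 8.5, 195°): r_1=0.5774, r_2=0.5774, r_3=1.0000, r_4=5.1962 — all match ✓
No second candidate reproduces the full scan.

(x, y, θ) = (1.5, 8.5, 195°)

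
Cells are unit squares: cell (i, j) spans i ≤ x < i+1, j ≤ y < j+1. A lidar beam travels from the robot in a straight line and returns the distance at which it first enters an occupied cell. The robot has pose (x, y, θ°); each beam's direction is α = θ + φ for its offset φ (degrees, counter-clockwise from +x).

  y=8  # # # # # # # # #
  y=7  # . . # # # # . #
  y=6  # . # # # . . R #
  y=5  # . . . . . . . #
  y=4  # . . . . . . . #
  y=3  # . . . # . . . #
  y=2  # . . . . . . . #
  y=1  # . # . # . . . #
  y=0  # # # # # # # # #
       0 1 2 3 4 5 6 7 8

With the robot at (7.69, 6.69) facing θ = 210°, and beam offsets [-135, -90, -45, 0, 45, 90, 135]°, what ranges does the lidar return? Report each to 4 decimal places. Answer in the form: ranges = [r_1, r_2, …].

beam 1: φ=-135°, α=75°
  d=(0.2588,0.9659)  start (7,6)  tX=1.1977 tY=0.3209  stride 1/|dx|=3.8637 1/|dy|=1.0353
    cross y-line → (7,7), t=0.3209
    cross x-line → (8,7), t=1.1977 (wall)
  → r_1 = 1.1977
beam 2: φ=-90°, α=120°
  d=(-0.5000,0.8660)  start (7,6)  tX=1.3800 tY=0.3580  stride 1/|dx|=2.0000 1/|dy|=1.1547
    cross y-line → (7,7), t=0.3580
    cross x-line → (6,7), t=1.3800 (wall)
  → r_2 = 1.3800
beam 3: φ=-45°, α=165°
  d=(-0.9659,0.2588)  start (7,6)  tX=0.7143 tY=1.1977  stride 1/|dx|=1.0353 1/|dy|=3.8637
    cross x-line → (6,6), t=0.7143
    cross y-line → (6,7), t=1.1977 (wall)
  → r_3 = 1.1977
beam 4: φ=0°, α=210°
  d=(-0.8660,-0.5000)  start (7,6)  tX=0.7967 tY=1.3800  stride 1/|dx|=1.1547 1/|dy|=2.0000
    cross x-line → (6,6), t=0.7967
    cross y-line → (6,5), t=1.3800
    cross x-line → (5,5), t=1.9514
    cross x-line → (4,5), t=3.1061
    cross y-line → (4,4), t=3.3800
    cross x-line → (3,4), t=4.2608
    cross y-line → (3,3), t=5.3800
    cross x-line → (2,3), t=5.4155
    cross x-line → (1,3), t=6.5702
    cross y-line → (1,2), t=7.3800
    cross x-line → (0,2), t=7.7249 (wall)
  → r_4 = 7.7249
beam 5: φ=45°, α=255°
  d=(-0.2588,-0.9659)  start (7,6)  tX=2.6660 tY=0.7143  stride 1/|dx|=3.8637 1/|dy|=1.0353
    cross y-line → (7,5), t=0.7143
    cross y-line → (7,4), t=1.7496
    cross x-line → (6,4), t=2.6660
    cross y-line → (6,3), t=2.7849
    cross y-line → (6,2), t=3.8202
    cross y-line → (6,1), t=4.8554
    cross y-line → (6,0), t=5.8907 (wall)
  → r_5 = 5.8907
beam 6: φ=90°, α=300°
  d=(0.5000,-0.8660)  start (7,6)  tX=0.6200 tY=0.7967  stride 1/|dx|=2.0000 1/|dy|=1.1547
    cross x-line → (8,6), t=0.6200 (wall)
  → r_6 = 0.6200
beam 7: φ=135°, α=345°
  d=(0.9659,-0.2588)  start (7,6)  tX=0.3209 tY=2.6660  stride 1/|dx|=1.0353 1/|dy|=3.8637
    cross x-line → (8,6), t=0.3209 (wall)
  → r_7 = 0.3209

ranges = [1.1977, 1.3800, 1.1977, 7.7249, 5.8907, 0.6200, 0.3209]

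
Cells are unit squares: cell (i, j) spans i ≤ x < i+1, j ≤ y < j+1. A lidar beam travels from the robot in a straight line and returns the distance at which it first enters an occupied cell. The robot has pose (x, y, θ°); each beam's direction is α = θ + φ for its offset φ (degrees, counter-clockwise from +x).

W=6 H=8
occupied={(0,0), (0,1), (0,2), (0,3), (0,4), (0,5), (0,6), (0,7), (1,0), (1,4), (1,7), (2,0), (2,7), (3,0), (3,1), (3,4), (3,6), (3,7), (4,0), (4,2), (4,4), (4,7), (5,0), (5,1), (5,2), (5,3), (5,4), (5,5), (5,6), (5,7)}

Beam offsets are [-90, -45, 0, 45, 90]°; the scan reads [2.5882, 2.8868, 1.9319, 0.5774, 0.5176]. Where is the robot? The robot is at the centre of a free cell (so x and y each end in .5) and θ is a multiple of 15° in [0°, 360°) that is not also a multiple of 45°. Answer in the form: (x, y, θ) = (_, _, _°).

Enumerate (i+0.5, j+0.5, θ) over the 18 free cells and 16 admissible headings. For each, cast all 5 beams and compare to the given ranges.
  (2.5, 5.5, 285°): beam 1 = 1.5529 ≠ 2.5882 ✗
  (2.5, 3.5, 330°): beam 1 = 2.8868 ≠ 2.5882 ✗
  (3.5, 5.5, 30°): beam 1 = 0.5774 ≠ 2.5882 ✗
  (2.5, 5.5, 30°): beam 1 = 1.0000 ≠ 2.5882 ✗
  …
  (1.5, 3.5, 15°): r_1=2.5882, r_2=2.8868, r_3=1.9319, r_4=0.5774, r_5=0.5176 — all match ✓
No second candidate reproduces the full scan.

(x, y, θ) = (1.5, 3.5, 15°)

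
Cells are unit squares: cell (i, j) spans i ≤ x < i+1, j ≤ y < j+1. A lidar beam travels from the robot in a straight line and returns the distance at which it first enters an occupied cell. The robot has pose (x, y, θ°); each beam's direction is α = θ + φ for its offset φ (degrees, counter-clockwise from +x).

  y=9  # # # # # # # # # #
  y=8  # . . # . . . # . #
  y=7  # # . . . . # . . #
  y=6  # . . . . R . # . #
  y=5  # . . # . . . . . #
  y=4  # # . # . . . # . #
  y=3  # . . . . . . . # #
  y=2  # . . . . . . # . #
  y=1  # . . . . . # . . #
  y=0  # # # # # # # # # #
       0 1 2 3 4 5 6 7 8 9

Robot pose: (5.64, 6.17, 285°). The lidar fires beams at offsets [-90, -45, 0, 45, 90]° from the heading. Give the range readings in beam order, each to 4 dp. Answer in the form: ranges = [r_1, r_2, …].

beam 1: φ=-90°, α=195°
  cosα=-0.9659 sinα=-0.2588 | (5,6) | tMaxX 0.6626 tMaxY 0.6568 | tΔX 1.0353 tΔY 3.8637
    t=0.6568 [y] (5,5)
    t=0.6626 [x] (4,5)
    t=1.6979 [x] (3,5) — stop
  → r_1 = 1.6979
beam 2: φ=-45°, α=240°
  cosα=-0.5000 sinα=-0.8660 | (5,6) | tMaxX 1.2800 tMaxY 0.1963 | tΔX 2.0000 tΔY 1.1547
    t=0.1963 [y] (5,5)
    t=1.2800 [x] (4,5)
    t=1.3510 [y] (4,4)
    t=2.5057 [y] (4,3)
    t=3.2800 [x] (3,3)
    t=3.6604 [y] (3,2)
    t=4.8151 [y] (3,1)
    t=5.2800 [x] (2,1)
    t=5.9698 [y] (2,0) — stop
  → r_2 = 5.9698
beam 3: φ=0°, α=285°
  cosα=0.2588 sinα=-0.9659 | (5,6) | tMaxX 1.3909 tMaxY 0.1760 | tΔX 3.8637 tΔY 1.0353
    t=0.1760 [y] (5,5)
    t=1.2113 [y] (5,4)
    t=1.3909 [x] (6,4)
    t=2.2465 [y] (6,3)
    t=3.2818 [y] (6,2)
    t=4.3171 [y] (6,1) — stop
  → r_3 = 4.3171
beam 4: φ=45°, α=330°
  cosα=0.8660 sinα=-0.5000 | (5,6) | tMaxX 0.4157 tMaxY 0.3400 | tΔX 1.1547 tΔY 2.0000
    t=0.3400 [y] (5,5)
    t=0.4157 [x] (6,5)
    t=1.5704 [x] (7,5)
    t=2.3400 [y] (7,4) — stop
  → r_4 = 2.3400
beam 5: φ=90°, α=15°
  cosα=0.9659 sinα=0.2588 | (5,6) | tMaxX 0.3727 tMaxY 3.2069 | tΔX 1.0353 tΔY 3.8637
    t=0.3727 [x] (6,6)
    t=1.4080 [x] (7,6) — stop
  → r_5 = 1.4080

ranges = [1.6979, 5.9698, 4.3171, 2.3400, 1.4080]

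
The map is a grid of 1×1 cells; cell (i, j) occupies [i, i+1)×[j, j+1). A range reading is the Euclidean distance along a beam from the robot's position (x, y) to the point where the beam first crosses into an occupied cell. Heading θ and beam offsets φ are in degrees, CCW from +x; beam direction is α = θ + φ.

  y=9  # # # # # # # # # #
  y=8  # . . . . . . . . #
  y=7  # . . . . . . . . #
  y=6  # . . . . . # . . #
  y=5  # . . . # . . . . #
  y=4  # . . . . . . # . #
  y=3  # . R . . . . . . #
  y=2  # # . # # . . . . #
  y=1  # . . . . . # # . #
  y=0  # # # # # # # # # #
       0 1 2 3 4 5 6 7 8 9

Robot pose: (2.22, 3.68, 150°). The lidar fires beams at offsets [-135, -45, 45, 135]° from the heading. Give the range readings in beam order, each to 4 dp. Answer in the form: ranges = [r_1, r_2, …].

beam 1: φ=-135°, α=15°
  direction (0.9659, 0.2588); cell (2,3); t to first gridline: x 0.8075, y 1.2364 (then +1.0353 / +3.8637)
    (3,3) via x @ 0.8075
    (3,4) via y @ 1.2364
    (4,4) via x @ 1.8428
    (5,4) via x @ 2.8781
    (6,4) via x @ 3.9133
    (7,4) via x @ 4.9486  # hit
  → r_1 = 4.9486
beam 2: φ=-45°, α=105°
  direction (-0.2588, 0.9659); cell (2,3); t to first gridline: x 0.8500, y 0.3313 (then +3.8637 / +1.0353)
    (2,4) via y @ 0.3313
    (1,4) via x @ 0.8500
    (1,5) via y @ 1.3666
    (1,6) via y @ 2.4018
    (1,7) via y @ 3.4371
    (1,8) via y @ 4.4724
    (0,8) via x @ 4.7137  # hit
  → r_2 = 4.7137
beam 3: φ=45°, α=195°
  direction (-0.9659, -0.2588); cell (2,3); t to first gridline: x 0.2278, y 2.6273 (then +1.0353 / +3.8637)
    (1,3) via x @ 0.2278
    (0,3) via x @ 1.2630  # hit
  → r_3 = 1.2630
beam 4: φ=135°, α=285°
  direction (0.2588, -0.9659); cell (2,3); t to first gridline: x 3.0137, y 0.7040 (then +3.8637 / +1.0353)
    (2,2) via y @ 0.7040
    (2,1) via y @ 1.7393
    (2,0) via y @ 2.7745  # hit
  → r_4 = 2.7745

ranges = [4.9486, 4.7137, 1.2630, 2.7745]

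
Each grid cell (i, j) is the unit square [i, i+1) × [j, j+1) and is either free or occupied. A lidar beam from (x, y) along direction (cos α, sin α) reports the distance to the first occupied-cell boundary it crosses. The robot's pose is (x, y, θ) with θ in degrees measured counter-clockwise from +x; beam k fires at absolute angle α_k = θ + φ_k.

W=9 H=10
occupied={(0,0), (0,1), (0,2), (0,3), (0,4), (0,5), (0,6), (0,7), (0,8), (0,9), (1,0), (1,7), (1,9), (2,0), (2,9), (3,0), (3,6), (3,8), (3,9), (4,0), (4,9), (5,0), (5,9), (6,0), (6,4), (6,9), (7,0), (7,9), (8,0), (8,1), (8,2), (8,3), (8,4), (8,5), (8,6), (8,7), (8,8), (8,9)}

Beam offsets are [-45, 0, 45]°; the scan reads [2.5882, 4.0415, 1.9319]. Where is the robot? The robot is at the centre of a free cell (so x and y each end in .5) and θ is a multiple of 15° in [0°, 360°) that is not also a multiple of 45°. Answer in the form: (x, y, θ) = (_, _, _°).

(x, y, θ) = (4.5, 3.5, 330°)

The pose lattice has 52·16 = 832 candidates. Test each by forward raycasting.
  (6.5, 7.5, 195°): beam 1 = 2.8868 ≠ 2.5882 ✗
  (5.5, 8.5, 60°): beam 1 = 1.9319 ≠ 2.5882 ✗
  (6.5, 7.5, 165°): beam 1 = 1.7321 ≠ 2.5882 ✗
  (4.5, 8.5, 285°): beam 1 = 1.7321 ≠ 2.5882 ✗
  (6.5, 2.5, 285°): beam 1 = 1.7321 ≠ 2.5882 ✗
  …
  (4.5, 3.5, 330°): r_1=2.5882, r_2=4.0415, r_3=1.9319 — all match ✓
Only this pose fits every beam.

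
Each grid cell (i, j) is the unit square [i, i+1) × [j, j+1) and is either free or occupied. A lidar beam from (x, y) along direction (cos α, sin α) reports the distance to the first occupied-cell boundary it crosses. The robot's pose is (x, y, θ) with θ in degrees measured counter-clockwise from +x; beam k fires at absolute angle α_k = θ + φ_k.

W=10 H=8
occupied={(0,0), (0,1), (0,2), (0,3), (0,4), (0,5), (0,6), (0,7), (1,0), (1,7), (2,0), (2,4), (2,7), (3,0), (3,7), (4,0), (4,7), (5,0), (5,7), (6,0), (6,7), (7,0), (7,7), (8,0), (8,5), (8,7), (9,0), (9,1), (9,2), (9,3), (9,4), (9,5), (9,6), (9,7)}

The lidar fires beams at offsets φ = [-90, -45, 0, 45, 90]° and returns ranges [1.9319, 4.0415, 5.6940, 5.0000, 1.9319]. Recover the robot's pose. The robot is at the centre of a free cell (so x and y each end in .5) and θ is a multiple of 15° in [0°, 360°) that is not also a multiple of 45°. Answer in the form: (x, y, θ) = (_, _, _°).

(x, y, θ) = (6.5, 6.5, 255°)

Candidates: 46 free-cell centres × 16 headings = 736 poses. Raycast each; keep the one whose scan matches to 4 dp.
  (6.5, 4.5, 30°): beam 1 = 4.0415 ≠ 1.9319 ✗
  (8.5, 1.5, 105°): beam 1 = 0.5176 ≠ 1.9319 ✗
  (2.5, 6.5, 210°): beam 1 = 0.5774 ≠ 1.9319 ✗
  (1.5, 6.5, 75°): beam 1 = 7.7646 ≠ 1.9319 ✗
  …
  (6.5, 6.5, 255°): r_1=1.9319, r_2=4.0415, r_3=5.6940, r_4=5.0000, r_5=1.9319 — all match ✓
No second candidate reproduces the full scan.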